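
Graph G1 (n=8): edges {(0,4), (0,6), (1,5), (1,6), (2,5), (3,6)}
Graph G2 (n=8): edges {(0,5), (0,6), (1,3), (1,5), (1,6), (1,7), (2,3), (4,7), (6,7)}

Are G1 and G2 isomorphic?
No, not isomorphic

The graphs are NOT isomorphic.

Connected components of G1: 2 component(s) with vertex sets [[7], [0, 1, 2, 3, 4, 5, 6]], sizes [1, 7].
Connected components of G2: 1 component(s) with vertex sets [[0, 1, 2, 3, 4, 5, 6, 7]], sizes [8].
The number of connected components (and the multiset of component sizes) is an isomorphism invariant — an isomorphism maps each component of G1 bijectively onto a component of G2. Since G1 has 2 component(s) and G2 has 1, they cannot be isomorphic.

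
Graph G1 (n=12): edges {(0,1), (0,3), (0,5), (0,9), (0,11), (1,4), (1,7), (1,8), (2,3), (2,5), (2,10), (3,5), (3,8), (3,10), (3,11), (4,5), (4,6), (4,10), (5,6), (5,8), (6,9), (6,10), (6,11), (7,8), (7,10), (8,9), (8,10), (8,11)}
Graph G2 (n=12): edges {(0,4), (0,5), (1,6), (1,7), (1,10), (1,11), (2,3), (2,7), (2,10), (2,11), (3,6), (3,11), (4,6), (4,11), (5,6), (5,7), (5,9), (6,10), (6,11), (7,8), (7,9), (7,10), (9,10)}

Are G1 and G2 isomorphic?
No, not isomorphic

The graphs are NOT isomorphic.

Degrees in G1: deg(0)=5, deg(1)=4, deg(2)=3, deg(3)=6, deg(4)=4, deg(5)=6, deg(6)=5, deg(7)=3, deg(8)=7, deg(9)=3, deg(10)=6, deg(11)=4.
Sorted degree sequence of G1: [7, 6, 6, 6, 5, 5, 4, 4, 4, 3, 3, 3].
Degrees in G2: deg(0)=2, deg(1)=4, deg(2)=4, deg(3)=3, deg(4)=3, deg(5)=4, deg(6)=6, deg(7)=6, deg(8)=1, deg(9)=3, deg(10)=5, deg(11)=5.
Sorted degree sequence of G2: [6, 6, 5, 5, 4, 4, 4, 3, 3, 3, 2, 1].
The (sorted) degree sequence is an isomorphism invariant, so since G1 and G2 have different degree sequences they cannot be isomorphic.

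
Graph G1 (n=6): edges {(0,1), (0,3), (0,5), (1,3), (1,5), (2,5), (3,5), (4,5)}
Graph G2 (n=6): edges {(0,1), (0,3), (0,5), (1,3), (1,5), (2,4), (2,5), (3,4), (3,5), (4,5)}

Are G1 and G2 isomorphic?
No, not isomorphic

The graphs are NOT isomorphic.

Counting edges: G1 has 8 edge(s); G2 has 10 edge(s).
Edge count is an isomorphism invariant (a bijection on vertices induces a bijection on edges), so differing edge counts rule out isomorphism.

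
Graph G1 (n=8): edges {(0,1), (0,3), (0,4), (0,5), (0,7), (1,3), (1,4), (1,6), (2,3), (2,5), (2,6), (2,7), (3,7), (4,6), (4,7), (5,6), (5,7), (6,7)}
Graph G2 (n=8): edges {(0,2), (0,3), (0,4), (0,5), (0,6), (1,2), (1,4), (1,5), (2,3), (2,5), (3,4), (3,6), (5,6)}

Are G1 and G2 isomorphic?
No, not isomorphic

The graphs are NOT isomorphic.

Connected components of G1: 1 component(s) with vertex sets [[0, 1, 2, 3, 4, 5, 6, 7]], sizes [8].
Connected components of G2: 2 component(s) with vertex sets [[7], [0, 1, 2, 3, 4, 5, 6]], sizes [1, 7].
The number of connected components (and the multiset of component sizes) is an isomorphism invariant — an isomorphism maps each component of G1 bijectively onto a component of G2. Since G1 has 1 component(s) and G2 has 2, they cannot be isomorphic.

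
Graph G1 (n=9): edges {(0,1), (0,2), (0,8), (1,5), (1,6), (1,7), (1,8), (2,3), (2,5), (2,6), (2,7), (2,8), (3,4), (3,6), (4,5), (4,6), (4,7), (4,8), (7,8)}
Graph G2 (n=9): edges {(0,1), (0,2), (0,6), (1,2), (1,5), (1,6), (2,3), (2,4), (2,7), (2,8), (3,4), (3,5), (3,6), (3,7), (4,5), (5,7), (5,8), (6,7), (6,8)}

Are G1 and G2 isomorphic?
Yes, isomorphic

The graphs are isomorphic.
One valid mapping φ: V(G1) → V(G2): 0→4, 1→5, 2→2, 3→0, 4→6, 5→8, 6→1, 7→7, 8→3

Verify φ preserves adjacency — for each edge of G1, its image is an edge of G2:
  (0,1) → (φ(0),φ(1)) = (4,5) ∈ E(G2) ✓
  (0,2) → (φ(0),φ(2)) = (2,4) ∈ E(G2) ✓
  (0,8) → (φ(0),φ(8)) = (3,4) ∈ E(G2) ✓
  (1,5) → (φ(1),φ(5)) = (5,8) ∈ E(G2) ✓
  (1,6) → (φ(1),φ(6)) = (1,5) ∈ E(G2) ✓
  (1,7) → (φ(1),φ(7)) = (5,7) ∈ E(G2) ✓
  (1,8) → (φ(1),φ(8)) = (3,5) ∈ E(G2) ✓
  (2,3) → (φ(2),φ(3)) = (0,2) ∈ E(G2) ✓
  (2,5) → (φ(2),φ(5)) = (2,8) ∈ E(G2) ✓
  (2,6) → (φ(2),φ(6)) = (1,2) ∈ E(G2) ✓
  (2,7) → (φ(2),φ(7)) = (2,7) ∈ E(G2) ✓
  (2,8) → (φ(2),φ(8)) = (2,3) ∈ E(G2) ✓
  (3,4) → (φ(3),φ(4)) = (0,6) ∈ E(G2) ✓
  (3,6) → (φ(3),φ(6)) = (0,1) ∈ E(G2) ✓
  (4,5) → (φ(4),φ(5)) = (6,8) ∈ E(G2) ✓
  (4,6) → (φ(4),φ(6)) = (1,6) ∈ E(G2) ✓
  (4,7) → (φ(4),φ(7)) = (6,7) ∈ E(G2) ✓
  (4,8) → (φ(4),φ(8)) = (3,6) ∈ E(G2) ✓
  (7,8) → (φ(7),φ(8)) = (3,7) ∈ E(G2) ✓
All 19 edges of G1 map to edges of G2, and |E(G1)| = |E(G2)| = 19, so φ is a bijection on edges as well as vertices. Hence G1 ≅ G2.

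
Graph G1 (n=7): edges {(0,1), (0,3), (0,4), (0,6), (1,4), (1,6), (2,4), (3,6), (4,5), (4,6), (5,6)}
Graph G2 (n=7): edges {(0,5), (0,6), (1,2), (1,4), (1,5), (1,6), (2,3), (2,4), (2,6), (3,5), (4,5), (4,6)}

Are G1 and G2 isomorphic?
No, not isomorphic

The graphs are NOT isomorphic.

Counting triangles (3-cliques): G1 has 6, G2 has 5.
Triangle count is an isomorphism invariant, so differing triangle counts rule out isomorphism.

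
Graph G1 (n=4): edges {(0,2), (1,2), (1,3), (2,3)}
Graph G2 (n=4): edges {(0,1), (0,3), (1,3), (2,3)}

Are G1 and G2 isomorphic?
Yes, isomorphic

The graphs are isomorphic.
One valid mapping φ: V(G1) → V(G2): 0→2, 1→1, 2→3, 3→0

Verify φ preserves adjacency — for each edge of G1, its image is an edge of G2:
  (0,2) → (φ(0),φ(2)) = (2,3) ∈ E(G2) ✓
  (1,2) → (φ(1),φ(2)) = (1,3) ∈ E(G2) ✓
  (1,3) → (φ(1),φ(3)) = (0,1) ∈ E(G2) ✓
  (2,3) → (φ(2),φ(3)) = (0,3) ∈ E(G2) ✓
All 4 edges of G1 map to edges of G2, and |E(G1)| = |E(G2)| = 4, so φ is a bijection on edges as well as vertices. Hence G1 ≅ G2.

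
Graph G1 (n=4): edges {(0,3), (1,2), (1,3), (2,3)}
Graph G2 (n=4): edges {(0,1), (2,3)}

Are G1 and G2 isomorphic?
No, not isomorphic

The graphs are NOT isomorphic.

Connected components of G1: 1 component(s) with vertex sets [[0, 1, 2, 3]], sizes [4].
Connected components of G2: 2 component(s) with vertex sets [[0, 1], [2, 3]], sizes [2, 2].
The number of connected components (and the multiset of component sizes) is an isomorphism invariant — an isomorphism maps each component of G1 bijectively onto a component of G2. Since G1 has 1 component(s) and G2 has 2, they cannot be isomorphic.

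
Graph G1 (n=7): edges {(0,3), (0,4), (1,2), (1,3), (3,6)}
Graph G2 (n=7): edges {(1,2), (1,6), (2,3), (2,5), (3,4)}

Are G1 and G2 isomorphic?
Yes, isomorphic

The graphs are isomorphic.
One valid mapping φ: V(G1) → V(G2): 0→3, 1→1, 2→6, 3→2, 4→4, 5→0, 6→5

Verify φ preserves adjacency — for each edge of G1, its image is an edge of G2:
  (0,3) → (φ(0),φ(3)) = (2,3) ∈ E(G2) ✓
  (0,4) → (φ(0),φ(4)) = (3,4) ∈ E(G2) ✓
  (1,2) → (φ(1),φ(2)) = (1,6) ∈ E(G2) ✓
  (1,3) → (φ(1),φ(3)) = (1,2) ∈ E(G2) ✓
  (3,6) → (φ(3),φ(6)) = (2,5) ∈ E(G2) ✓
All 5 edges of G1 map to edges of G2, and |E(G1)| = |E(G2)| = 5, so φ is a bijection on edges as well as vertices. Hence G1 ≅ G2.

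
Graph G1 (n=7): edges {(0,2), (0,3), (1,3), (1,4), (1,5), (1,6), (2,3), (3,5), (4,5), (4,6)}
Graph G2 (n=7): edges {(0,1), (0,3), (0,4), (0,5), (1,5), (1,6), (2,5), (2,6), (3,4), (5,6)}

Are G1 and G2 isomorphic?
Yes, isomorphic

The graphs are isomorphic.
One valid mapping φ: V(G1) → V(G2): 0→4, 1→5, 2→3, 3→0, 4→6, 5→1, 6→2

Verify φ preserves adjacency — for each edge of G1, its image is an edge of G2:
  (0,2) → (φ(0),φ(2)) = (3,4) ∈ E(G2) ✓
  (0,3) → (φ(0),φ(3)) = (0,4) ∈ E(G2) ✓
  (1,3) → (φ(1),φ(3)) = (0,5) ∈ E(G2) ✓
  (1,4) → (φ(1),φ(4)) = (5,6) ∈ E(G2) ✓
  (1,5) → (φ(1),φ(5)) = (1,5) ∈ E(G2) ✓
  (1,6) → (φ(1),φ(6)) = (2,5) ∈ E(G2) ✓
  (2,3) → (φ(2),φ(3)) = (0,3) ∈ E(G2) ✓
  (3,5) → (φ(3),φ(5)) = (0,1) ∈ E(G2) ✓
  (4,5) → (φ(4),φ(5)) = (1,6) ∈ E(G2) ✓
  (4,6) → (φ(4),φ(6)) = (2,6) ∈ E(G2) ✓
All 10 edges of G1 map to edges of G2, and |E(G1)| = |E(G2)| = 10, so φ is a bijection on edges as well as vertices. Hence G1 ≅ G2.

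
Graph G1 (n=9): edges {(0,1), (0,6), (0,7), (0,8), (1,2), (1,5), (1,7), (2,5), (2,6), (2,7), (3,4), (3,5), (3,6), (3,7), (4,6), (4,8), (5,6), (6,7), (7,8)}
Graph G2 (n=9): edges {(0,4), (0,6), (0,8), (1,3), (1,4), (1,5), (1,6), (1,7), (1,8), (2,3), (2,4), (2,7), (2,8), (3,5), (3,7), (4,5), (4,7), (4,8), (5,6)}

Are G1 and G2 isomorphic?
Yes, isomorphic

The graphs are isomorphic.
One valid mapping φ: V(G1) → V(G2): 0→5, 1→3, 2→7, 3→8, 4→0, 5→2, 6→4, 7→1, 8→6

Verify φ preserves adjacency — for each edge of G1, its image is an edge of G2:
  (0,1) → (φ(0),φ(1)) = (3,5) ∈ E(G2) ✓
  (0,6) → (φ(0),φ(6)) = (4,5) ∈ E(G2) ✓
  (0,7) → (φ(0),φ(7)) = (1,5) ∈ E(G2) ✓
  (0,8) → (φ(0),φ(8)) = (5,6) ∈ E(G2) ✓
  (1,2) → (φ(1),φ(2)) = (3,7) ∈ E(G2) ✓
  (1,5) → (φ(1),φ(5)) = (2,3) ∈ E(G2) ✓
  (1,7) → (φ(1),φ(7)) = (1,3) ∈ E(G2) ✓
  (2,5) → (φ(2),φ(5)) = (2,7) ∈ E(G2) ✓
  (2,6) → (φ(2),φ(6)) = (4,7) ∈ E(G2) ✓
  (2,7) → (φ(2),φ(7)) = (1,7) ∈ E(G2) ✓
  (3,4) → (φ(3),φ(4)) = (0,8) ∈ E(G2) ✓
  (3,5) → (φ(3),φ(5)) = (2,8) ∈ E(G2) ✓
  (3,6) → (φ(3),φ(6)) = (4,8) ∈ E(G2) ✓
  (3,7) → (φ(3),φ(7)) = (1,8) ∈ E(G2) ✓
  (4,6) → (φ(4),φ(6)) = (0,4) ∈ E(G2) ✓
  (4,8) → (φ(4),φ(8)) = (0,6) ∈ E(G2) ✓
  (5,6) → (φ(5),φ(6)) = (2,4) ∈ E(G2) ✓
  (6,7) → (φ(6),φ(7)) = (1,4) ∈ E(G2) ✓
  (7,8) → (φ(7),φ(8)) = (1,6) ∈ E(G2) ✓
All 19 edges of G1 map to edges of G2, and |E(G1)| = |E(G2)| = 19, so φ is a bijection on edges as well as vertices. Hence G1 ≅ G2.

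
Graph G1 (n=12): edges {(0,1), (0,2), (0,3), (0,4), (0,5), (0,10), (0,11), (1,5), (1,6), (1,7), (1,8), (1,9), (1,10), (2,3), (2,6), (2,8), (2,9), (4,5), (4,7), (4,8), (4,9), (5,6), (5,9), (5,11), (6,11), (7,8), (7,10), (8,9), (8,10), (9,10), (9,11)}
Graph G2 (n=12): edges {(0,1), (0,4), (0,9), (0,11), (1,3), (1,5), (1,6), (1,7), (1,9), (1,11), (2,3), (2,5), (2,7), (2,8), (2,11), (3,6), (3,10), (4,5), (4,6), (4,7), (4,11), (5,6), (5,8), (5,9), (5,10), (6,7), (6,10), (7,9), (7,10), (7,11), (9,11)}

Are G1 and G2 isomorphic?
Yes, isomorphic

The graphs are isomorphic.
One valid mapping φ: V(G1) → V(G2): 0→5, 1→1, 2→2, 3→8, 4→4, 5→6, 6→3, 7→0, 8→11, 9→7, 10→9, 11→10

Verify φ preserves adjacency — for each edge of G1, its image is an edge of G2:
  (0,1) → (φ(0),φ(1)) = (1,5) ∈ E(G2) ✓
  (0,2) → (φ(0),φ(2)) = (2,5) ∈ E(G2) ✓
  (0,3) → (φ(0),φ(3)) = (5,8) ∈ E(G2) ✓
  (0,4) → (φ(0),φ(4)) = (4,5) ∈ E(G2) ✓
  (0,5) → (φ(0),φ(5)) = (5,6) ∈ E(G2) ✓
  (0,10) → (φ(0),φ(10)) = (5,9) ∈ E(G2) ✓
  (0,11) → (φ(0),φ(11)) = (5,10) ∈ E(G2) ✓
  (1,5) → (φ(1),φ(5)) = (1,6) ∈ E(G2) ✓
  (1,6) → (φ(1),φ(6)) = (1,3) ∈ E(G2) ✓
  (1,7) → (φ(1),φ(7)) = (0,1) ∈ E(G2) ✓
  (1,8) → (φ(1),φ(8)) = (1,11) ∈ E(G2) ✓
  (1,9) → (φ(1),φ(9)) = (1,7) ∈ E(G2) ✓
  (1,10) → (φ(1),φ(10)) = (1,9) ∈ E(G2) ✓
  (2,3) → (φ(2),φ(3)) = (2,8) ∈ E(G2) ✓
  (2,6) → (φ(2),φ(6)) = (2,3) ∈ E(G2) ✓
  (2,8) → (φ(2),φ(8)) = (2,11) ∈ E(G2) ✓
  (2,9) → (φ(2),φ(9)) = (2,7) ∈ E(G2) ✓
  (4,5) → (φ(4),φ(5)) = (4,6) ∈ E(G2) ✓
  (4,7) → (φ(4),φ(7)) = (0,4) ∈ E(G2) ✓
  (4,8) → (φ(4),φ(8)) = (4,11) ∈ E(G2) ✓
  (4,9) → (φ(4),φ(9)) = (4,7) ∈ E(G2) ✓
  (5,6) → (φ(5),φ(6)) = (3,6) ∈ E(G2) ✓
  (5,9) → (φ(5),φ(9)) = (6,7) ∈ E(G2) ✓
  (5,11) → (φ(5),φ(11)) = (6,10) ∈ E(G2) ✓
  (6,11) → (φ(6),φ(11)) = (3,10) ∈ E(G2) ✓
  (7,8) → (φ(7),φ(8)) = (0,11) ∈ E(G2) ✓
  (7,10) → (φ(7),φ(10)) = (0,9) ∈ E(G2) ✓
  (8,9) → (φ(8),φ(9)) = (7,11) ∈ E(G2) ✓
  (8,10) → (φ(8),φ(10)) = (9,11) ∈ E(G2) ✓
  (9,10) → (φ(9),φ(10)) = (7,9) ∈ E(G2) ✓
  (9,11) → (φ(9),φ(11)) = (7,10) ∈ E(G2) ✓
All 31 edges of G1 map to edges of G2, and |E(G1)| = |E(G2)| = 31, so φ is a bijection on edges as well as vertices. Hence G1 ≅ G2.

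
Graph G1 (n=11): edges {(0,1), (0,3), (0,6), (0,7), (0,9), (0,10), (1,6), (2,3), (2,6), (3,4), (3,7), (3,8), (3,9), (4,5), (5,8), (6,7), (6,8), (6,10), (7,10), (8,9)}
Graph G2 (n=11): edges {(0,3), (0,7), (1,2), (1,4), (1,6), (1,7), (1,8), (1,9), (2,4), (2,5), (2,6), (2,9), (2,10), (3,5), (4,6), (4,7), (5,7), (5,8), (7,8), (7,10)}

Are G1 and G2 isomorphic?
Yes, isomorphic

The graphs are isomorphic.
One valid mapping φ: V(G1) → V(G2): 0→1, 1→9, 2→10, 3→7, 4→0, 5→3, 6→2, 7→4, 8→5, 9→8, 10→6

Verify φ preserves adjacency — for each edge of G1, its image is an edge of G2:
  (0,1) → (φ(0),φ(1)) = (1,9) ∈ E(G2) ✓
  (0,3) → (φ(0),φ(3)) = (1,7) ∈ E(G2) ✓
  (0,6) → (φ(0),φ(6)) = (1,2) ∈ E(G2) ✓
  (0,7) → (φ(0),φ(7)) = (1,4) ∈ E(G2) ✓
  (0,9) → (φ(0),φ(9)) = (1,8) ∈ E(G2) ✓
  (0,10) → (φ(0),φ(10)) = (1,6) ∈ E(G2) ✓
  (1,6) → (φ(1),φ(6)) = (2,9) ∈ E(G2) ✓
  (2,3) → (φ(2),φ(3)) = (7,10) ∈ E(G2) ✓
  (2,6) → (φ(2),φ(6)) = (2,10) ∈ E(G2) ✓
  (3,4) → (φ(3),φ(4)) = (0,7) ∈ E(G2) ✓
  (3,7) → (φ(3),φ(7)) = (4,7) ∈ E(G2) ✓
  (3,8) → (φ(3),φ(8)) = (5,7) ∈ E(G2) ✓
  (3,9) → (φ(3),φ(9)) = (7,8) ∈ E(G2) ✓
  (4,5) → (φ(4),φ(5)) = (0,3) ∈ E(G2) ✓
  (5,8) → (φ(5),φ(8)) = (3,5) ∈ E(G2) ✓
  (6,7) → (φ(6),φ(7)) = (2,4) ∈ E(G2) ✓
  (6,8) → (φ(6),φ(8)) = (2,5) ∈ E(G2) ✓
  (6,10) → (φ(6),φ(10)) = (2,6) ∈ E(G2) ✓
  (7,10) → (φ(7),φ(10)) = (4,6) ∈ E(G2) ✓
  (8,9) → (φ(8),φ(9)) = (5,8) ∈ E(G2) ✓
All 20 edges of G1 map to edges of G2, and |E(G1)| = |E(G2)| = 20, so φ is a bijection on edges as well as vertices. Hence G1 ≅ G2.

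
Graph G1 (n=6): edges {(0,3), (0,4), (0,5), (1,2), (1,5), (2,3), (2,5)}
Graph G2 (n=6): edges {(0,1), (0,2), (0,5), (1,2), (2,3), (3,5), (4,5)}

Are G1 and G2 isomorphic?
Yes, isomorphic

The graphs are isomorphic.
One valid mapping φ: V(G1) → V(G2): 0→5, 1→1, 2→2, 3→3, 4→4, 5→0

Verify φ preserves adjacency — for each edge of G1, its image is an edge of G2:
  (0,3) → (φ(0),φ(3)) = (3,5) ∈ E(G2) ✓
  (0,4) → (φ(0),φ(4)) = (4,5) ∈ E(G2) ✓
  (0,5) → (φ(0),φ(5)) = (0,5) ∈ E(G2) ✓
  (1,2) → (φ(1),φ(2)) = (1,2) ∈ E(G2) ✓
  (1,5) → (φ(1),φ(5)) = (0,1) ∈ E(G2) ✓
  (2,3) → (φ(2),φ(3)) = (2,3) ∈ E(G2) ✓
  (2,5) → (φ(2),φ(5)) = (0,2) ∈ E(G2) ✓
All 7 edges of G1 map to edges of G2, and |E(G1)| = |E(G2)| = 7, so φ is a bijection on edges as well as vertices. Hence G1 ≅ G2.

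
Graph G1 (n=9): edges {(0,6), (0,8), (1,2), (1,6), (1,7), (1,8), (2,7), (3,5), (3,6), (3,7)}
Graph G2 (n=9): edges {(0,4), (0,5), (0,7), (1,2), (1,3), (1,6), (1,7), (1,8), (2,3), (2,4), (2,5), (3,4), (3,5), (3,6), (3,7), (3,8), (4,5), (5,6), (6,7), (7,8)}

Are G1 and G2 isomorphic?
No, not isomorphic

The graphs are NOT isomorphic.

Degrees in G1: deg(0)=2, deg(1)=4, deg(2)=2, deg(3)=3, deg(4)=0, deg(5)=1, deg(6)=3, deg(7)=3, deg(8)=2.
Sorted degree sequence of G1: [4, 3, 3, 3, 2, 2, 2, 1, 0].
Degrees in G2: deg(0)=3, deg(1)=5, deg(2)=4, deg(3)=7, deg(4)=4, deg(5)=5, deg(6)=4, deg(7)=5, deg(8)=3.
Sorted degree sequence of G2: [7, 5, 5, 5, 4, 4, 4, 3, 3].
The (sorted) degree sequence is an isomorphism invariant, so since G1 and G2 have different degree sequences they cannot be isomorphic.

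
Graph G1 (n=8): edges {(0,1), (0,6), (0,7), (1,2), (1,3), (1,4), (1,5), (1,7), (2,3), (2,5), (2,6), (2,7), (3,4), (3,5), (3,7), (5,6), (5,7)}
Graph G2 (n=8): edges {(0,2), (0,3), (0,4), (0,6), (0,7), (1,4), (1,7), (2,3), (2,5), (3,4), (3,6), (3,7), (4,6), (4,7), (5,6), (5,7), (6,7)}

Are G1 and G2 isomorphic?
Yes, isomorphic

The graphs are isomorphic.
One valid mapping φ: V(G1) → V(G2): 0→5, 1→7, 2→3, 3→4, 4→1, 5→0, 6→2, 7→6

Verify φ preserves adjacency — for each edge of G1, its image is an edge of G2:
  (0,1) → (φ(0),φ(1)) = (5,7) ∈ E(G2) ✓
  (0,6) → (φ(0),φ(6)) = (2,5) ∈ E(G2) ✓
  (0,7) → (φ(0),φ(7)) = (5,6) ∈ E(G2) ✓
  (1,2) → (φ(1),φ(2)) = (3,7) ∈ E(G2) ✓
  (1,3) → (φ(1),φ(3)) = (4,7) ∈ E(G2) ✓
  (1,4) → (φ(1),φ(4)) = (1,7) ∈ E(G2) ✓
  (1,5) → (φ(1),φ(5)) = (0,7) ∈ E(G2) ✓
  (1,7) → (φ(1),φ(7)) = (6,7) ∈ E(G2) ✓
  (2,3) → (φ(2),φ(3)) = (3,4) ∈ E(G2) ✓
  (2,5) → (φ(2),φ(5)) = (0,3) ∈ E(G2) ✓
  (2,6) → (φ(2),φ(6)) = (2,3) ∈ E(G2) ✓
  (2,7) → (φ(2),φ(7)) = (3,6) ∈ E(G2) ✓
  (3,4) → (φ(3),φ(4)) = (1,4) ∈ E(G2) ✓
  (3,5) → (φ(3),φ(5)) = (0,4) ∈ E(G2) ✓
  (3,7) → (φ(3),φ(7)) = (4,6) ∈ E(G2) ✓
  (5,6) → (φ(5),φ(6)) = (0,2) ∈ E(G2) ✓
  (5,7) → (φ(5),φ(7)) = (0,6) ∈ E(G2) ✓
All 17 edges of G1 map to edges of G2, and |E(G1)| = |E(G2)| = 17, so φ is a bijection on edges as well as vertices. Hence G1 ≅ G2.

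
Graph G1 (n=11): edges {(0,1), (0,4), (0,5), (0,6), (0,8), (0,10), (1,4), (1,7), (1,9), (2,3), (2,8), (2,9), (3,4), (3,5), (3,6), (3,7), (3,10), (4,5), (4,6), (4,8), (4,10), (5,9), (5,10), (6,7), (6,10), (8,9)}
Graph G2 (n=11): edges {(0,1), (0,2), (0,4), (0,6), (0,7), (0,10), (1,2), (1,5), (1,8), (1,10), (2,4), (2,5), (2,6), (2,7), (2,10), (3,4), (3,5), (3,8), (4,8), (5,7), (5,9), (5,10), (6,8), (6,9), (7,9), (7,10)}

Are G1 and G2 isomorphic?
Yes, isomorphic

The graphs are isomorphic.
One valid mapping φ: V(G1) → V(G2): 0→0, 1→6, 2→3, 3→5, 4→2, 5→1, 6→7, 7→9, 8→4, 9→8, 10→10

Verify φ preserves adjacency — for each edge of G1, its image is an edge of G2:
  (0,1) → (φ(0),φ(1)) = (0,6) ∈ E(G2) ✓
  (0,4) → (φ(0),φ(4)) = (0,2) ∈ E(G2) ✓
  (0,5) → (φ(0),φ(5)) = (0,1) ∈ E(G2) ✓
  (0,6) → (φ(0),φ(6)) = (0,7) ∈ E(G2) ✓
  (0,8) → (φ(0),φ(8)) = (0,4) ∈ E(G2) ✓
  (0,10) → (φ(0),φ(10)) = (0,10) ∈ E(G2) ✓
  (1,4) → (φ(1),φ(4)) = (2,6) ∈ E(G2) ✓
  (1,7) → (φ(1),φ(7)) = (6,9) ∈ E(G2) ✓
  (1,9) → (φ(1),φ(9)) = (6,8) ∈ E(G2) ✓
  (2,3) → (φ(2),φ(3)) = (3,5) ∈ E(G2) ✓
  (2,8) → (φ(2),φ(8)) = (3,4) ∈ E(G2) ✓
  (2,9) → (φ(2),φ(9)) = (3,8) ∈ E(G2) ✓
  (3,4) → (φ(3),φ(4)) = (2,5) ∈ E(G2) ✓
  (3,5) → (φ(3),φ(5)) = (1,5) ∈ E(G2) ✓
  (3,6) → (φ(3),φ(6)) = (5,7) ∈ E(G2) ✓
  (3,7) → (φ(3),φ(7)) = (5,9) ∈ E(G2) ✓
  (3,10) → (φ(3),φ(10)) = (5,10) ∈ E(G2) ✓
  (4,5) → (φ(4),φ(5)) = (1,2) ∈ E(G2) ✓
  (4,6) → (φ(4),φ(6)) = (2,7) ∈ E(G2) ✓
  (4,8) → (φ(4),φ(8)) = (2,4) ∈ E(G2) ✓
  (4,10) → (φ(4),φ(10)) = (2,10) ∈ E(G2) ✓
  (5,9) → (φ(5),φ(9)) = (1,8) ∈ E(G2) ✓
  (5,10) → (φ(5),φ(10)) = (1,10) ∈ E(G2) ✓
  (6,7) → (φ(6),φ(7)) = (7,9) ∈ E(G2) ✓
  (6,10) → (φ(6),φ(10)) = (7,10) ∈ E(G2) ✓
  (8,9) → (φ(8),φ(9)) = (4,8) ∈ E(G2) ✓
All 26 edges of G1 map to edges of G2, and |E(G1)| = |E(G2)| = 26, so φ is a bijection on edges as well as vertices. Hence G1 ≅ G2.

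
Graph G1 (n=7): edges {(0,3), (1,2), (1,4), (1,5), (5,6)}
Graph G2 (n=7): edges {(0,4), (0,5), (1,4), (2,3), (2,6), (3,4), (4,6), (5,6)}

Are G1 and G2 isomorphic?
No, not isomorphic

The graphs are NOT isomorphic.

Degrees in G1: deg(0)=1, deg(1)=3, deg(2)=1, deg(3)=1, deg(4)=1, deg(5)=2, deg(6)=1.
Sorted degree sequence of G1: [3, 2, 1, 1, 1, 1, 1].
Degrees in G2: deg(0)=2, deg(1)=1, deg(2)=2, deg(3)=2, deg(4)=4, deg(5)=2, deg(6)=3.
Sorted degree sequence of G2: [4, 3, 2, 2, 2, 2, 1].
The (sorted) degree sequence is an isomorphism invariant, so since G1 and G2 have different degree sequences they cannot be isomorphic.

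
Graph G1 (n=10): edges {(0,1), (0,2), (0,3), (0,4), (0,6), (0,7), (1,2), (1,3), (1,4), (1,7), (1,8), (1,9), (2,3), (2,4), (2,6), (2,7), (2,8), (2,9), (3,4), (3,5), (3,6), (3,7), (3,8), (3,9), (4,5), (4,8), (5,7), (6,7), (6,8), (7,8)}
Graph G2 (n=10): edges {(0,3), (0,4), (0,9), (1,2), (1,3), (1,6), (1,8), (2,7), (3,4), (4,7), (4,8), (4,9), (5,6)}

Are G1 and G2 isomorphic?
No, not isomorphic

The graphs are NOT isomorphic.

Degrees in G1: deg(0)=6, deg(1)=7, deg(2)=8, deg(3)=9, deg(4)=6, deg(5)=3, deg(6)=5, deg(7)=7, deg(8)=6, deg(9)=3.
Sorted degree sequence of G1: [9, 8, 7, 7, 6, 6, 6, 5, 3, 3].
Degrees in G2: deg(0)=3, deg(1)=4, deg(2)=2, deg(3)=3, deg(4)=5, deg(5)=1, deg(6)=2, deg(7)=2, deg(8)=2, deg(9)=2.
Sorted degree sequence of G2: [5, 4, 3, 3, 2, 2, 2, 2, 2, 1].
The (sorted) degree sequence is an isomorphism invariant, so since G1 and G2 have different degree sequences they cannot be isomorphic.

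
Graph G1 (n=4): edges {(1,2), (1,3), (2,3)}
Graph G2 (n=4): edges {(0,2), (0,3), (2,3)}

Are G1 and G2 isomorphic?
Yes, isomorphic

The graphs are isomorphic.
One valid mapping φ: V(G1) → V(G2): 0→1, 1→3, 2→0, 3→2

Verify φ preserves adjacency — for each edge of G1, its image is an edge of G2:
  (1,2) → (φ(1),φ(2)) = (0,3) ∈ E(G2) ✓
  (1,3) → (φ(1),φ(3)) = (2,3) ∈ E(G2) ✓
  (2,3) → (φ(2),φ(3)) = (0,2) ∈ E(G2) ✓
All 3 edges of G1 map to edges of G2, and |E(G1)| = |E(G2)| = 3, so φ is a bijection on edges as well as vertices. Hence G1 ≅ G2.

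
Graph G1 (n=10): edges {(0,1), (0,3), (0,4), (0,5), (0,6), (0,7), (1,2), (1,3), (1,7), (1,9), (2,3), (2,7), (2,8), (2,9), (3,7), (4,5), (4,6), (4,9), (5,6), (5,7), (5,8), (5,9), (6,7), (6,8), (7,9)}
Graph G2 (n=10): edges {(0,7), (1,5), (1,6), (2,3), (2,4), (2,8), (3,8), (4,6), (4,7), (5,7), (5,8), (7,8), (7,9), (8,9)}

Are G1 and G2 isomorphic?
No, not isomorphic

The graphs are NOT isomorphic.

Degrees in G1: deg(0)=6, deg(1)=5, deg(2)=5, deg(3)=4, deg(4)=4, deg(5)=6, deg(6)=5, deg(7)=7, deg(8)=3, deg(9)=5.
Sorted degree sequence of G1: [7, 6, 6, 5, 5, 5, 5, 4, 4, 3].
Degrees in G2: deg(0)=1, deg(1)=2, deg(2)=3, deg(3)=2, deg(4)=3, deg(5)=3, deg(6)=2, deg(7)=5, deg(8)=5, deg(9)=2.
Sorted degree sequence of G2: [5, 5, 3, 3, 3, 2, 2, 2, 2, 1].
The (sorted) degree sequence is an isomorphism invariant, so since G1 and G2 have different degree sequences they cannot be isomorphic.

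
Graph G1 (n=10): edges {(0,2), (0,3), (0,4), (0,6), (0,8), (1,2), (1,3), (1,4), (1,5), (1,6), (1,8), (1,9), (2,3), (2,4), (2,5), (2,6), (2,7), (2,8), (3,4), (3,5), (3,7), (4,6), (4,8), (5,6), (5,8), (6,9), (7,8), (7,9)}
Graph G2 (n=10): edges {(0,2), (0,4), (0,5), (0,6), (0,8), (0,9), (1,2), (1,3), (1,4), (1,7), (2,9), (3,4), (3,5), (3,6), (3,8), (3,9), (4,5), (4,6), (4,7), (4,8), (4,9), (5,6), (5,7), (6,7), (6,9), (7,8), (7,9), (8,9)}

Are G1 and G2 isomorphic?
Yes, isomorphic

The graphs are isomorphic.
One valid mapping φ: V(G1) → V(G2): 0→5, 1→9, 2→4, 3→7, 4→6, 5→8, 6→0, 7→1, 8→3, 9→2

Verify φ preserves adjacency — for each edge of G1, its image is an edge of G2:
  (0,2) → (φ(0),φ(2)) = (4,5) ∈ E(G2) ✓
  (0,3) → (φ(0),φ(3)) = (5,7) ∈ E(G2) ✓
  (0,4) → (φ(0),φ(4)) = (5,6) ∈ E(G2) ✓
  (0,6) → (φ(0),φ(6)) = (0,5) ∈ E(G2) ✓
  (0,8) → (φ(0),φ(8)) = (3,5) ∈ E(G2) ✓
  (1,2) → (φ(1),φ(2)) = (4,9) ∈ E(G2) ✓
  (1,3) → (φ(1),φ(3)) = (7,9) ∈ E(G2) ✓
  (1,4) → (φ(1),φ(4)) = (6,9) ∈ E(G2) ✓
  (1,5) → (φ(1),φ(5)) = (8,9) ∈ E(G2) ✓
  (1,6) → (φ(1),φ(6)) = (0,9) ∈ E(G2) ✓
  (1,8) → (φ(1),φ(8)) = (3,9) ∈ E(G2) ✓
  (1,9) → (φ(1),φ(9)) = (2,9) ∈ E(G2) ✓
  (2,3) → (φ(2),φ(3)) = (4,7) ∈ E(G2) ✓
  (2,4) → (φ(2),φ(4)) = (4,6) ∈ E(G2) ✓
  (2,5) → (φ(2),φ(5)) = (4,8) ∈ E(G2) ✓
  (2,6) → (φ(2),φ(6)) = (0,4) ∈ E(G2) ✓
  (2,7) → (φ(2),φ(7)) = (1,4) ∈ E(G2) ✓
  (2,8) → (φ(2),φ(8)) = (3,4) ∈ E(G2) ✓
  (3,4) → (φ(3),φ(4)) = (6,7) ∈ E(G2) ✓
  (3,5) → (φ(3),φ(5)) = (7,8) ∈ E(G2) ✓
  (3,7) → (φ(3),φ(7)) = (1,7) ∈ E(G2) ✓
  (4,6) → (φ(4),φ(6)) = (0,6) ∈ E(G2) ✓
  (4,8) → (φ(4),φ(8)) = (3,6) ∈ E(G2) ✓
  (5,6) → (φ(5),φ(6)) = (0,8) ∈ E(G2) ✓
  (5,8) → (φ(5),φ(8)) = (3,8) ∈ E(G2) ✓
  (6,9) → (φ(6),φ(9)) = (0,2) ∈ E(G2) ✓
  (7,8) → (φ(7),φ(8)) = (1,3) ∈ E(G2) ✓
  (7,9) → (φ(7),φ(9)) = (1,2) ∈ E(G2) ✓
All 28 edges of G1 map to edges of G2, and |E(G1)| = |E(G2)| = 28, so φ is a bijection on edges as well as vertices. Hence G1 ≅ G2.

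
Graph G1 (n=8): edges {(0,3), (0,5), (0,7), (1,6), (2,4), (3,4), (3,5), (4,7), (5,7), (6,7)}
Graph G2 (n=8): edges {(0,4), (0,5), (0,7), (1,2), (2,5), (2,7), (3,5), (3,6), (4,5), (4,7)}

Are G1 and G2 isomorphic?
Yes, isomorphic

The graphs are isomorphic.
One valid mapping φ: V(G1) → V(G2): 0→0, 1→6, 2→1, 3→7, 4→2, 5→4, 6→3, 7→5

Verify φ preserves adjacency — for each edge of G1, its image is an edge of G2:
  (0,3) → (φ(0),φ(3)) = (0,7) ∈ E(G2) ✓
  (0,5) → (φ(0),φ(5)) = (0,4) ∈ E(G2) ✓
  (0,7) → (φ(0),φ(7)) = (0,5) ∈ E(G2) ✓
  (1,6) → (φ(1),φ(6)) = (3,6) ∈ E(G2) ✓
  (2,4) → (φ(2),φ(4)) = (1,2) ∈ E(G2) ✓
  (3,4) → (φ(3),φ(4)) = (2,7) ∈ E(G2) ✓
  (3,5) → (φ(3),φ(5)) = (4,7) ∈ E(G2) ✓
  (4,7) → (φ(4),φ(7)) = (2,5) ∈ E(G2) ✓
  (5,7) → (φ(5),φ(7)) = (4,5) ∈ E(G2) ✓
  (6,7) → (φ(6),φ(7)) = (3,5) ∈ E(G2) ✓
All 10 edges of G1 map to edges of G2, and |E(G1)| = |E(G2)| = 10, so φ is a bijection on edges as well as vertices. Hence G1 ≅ G2.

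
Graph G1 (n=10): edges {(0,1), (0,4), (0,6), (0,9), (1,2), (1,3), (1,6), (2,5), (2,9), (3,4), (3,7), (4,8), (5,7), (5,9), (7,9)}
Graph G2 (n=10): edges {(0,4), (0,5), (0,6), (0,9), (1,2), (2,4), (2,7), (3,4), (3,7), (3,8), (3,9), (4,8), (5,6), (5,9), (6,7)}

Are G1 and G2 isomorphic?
Yes, isomorphic

The graphs are isomorphic.
One valid mapping φ: V(G1) → V(G2): 0→4, 1→3, 2→9, 3→7, 4→2, 5→5, 6→8, 7→6, 8→1, 9→0

Verify φ preserves adjacency — for each edge of G1, its image is an edge of G2:
  (0,1) → (φ(0),φ(1)) = (3,4) ∈ E(G2) ✓
  (0,4) → (φ(0),φ(4)) = (2,4) ∈ E(G2) ✓
  (0,6) → (φ(0),φ(6)) = (4,8) ∈ E(G2) ✓
  (0,9) → (φ(0),φ(9)) = (0,4) ∈ E(G2) ✓
  (1,2) → (φ(1),φ(2)) = (3,9) ∈ E(G2) ✓
  (1,3) → (φ(1),φ(3)) = (3,7) ∈ E(G2) ✓
  (1,6) → (φ(1),φ(6)) = (3,8) ∈ E(G2) ✓
  (2,5) → (φ(2),φ(5)) = (5,9) ∈ E(G2) ✓
  (2,9) → (φ(2),φ(9)) = (0,9) ∈ E(G2) ✓
  (3,4) → (φ(3),φ(4)) = (2,7) ∈ E(G2) ✓
  (3,7) → (φ(3),φ(7)) = (6,7) ∈ E(G2) ✓
  (4,8) → (φ(4),φ(8)) = (1,2) ∈ E(G2) ✓
  (5,7) → (φ(5),φ(7)) = (5,6) ∈ E(G2) ✓
  (5,9) → (φ(5),φ(9)) = (0,5) ∈ E(G2) ✓
  (7,9) → (φ(7),φ(9)) = (0,6) ∈ E(G2) ✓
All 15 edges of G1 map to edges of G2, and |E(G1)| = |E(G2)| = 15, so φ is a bijection on edges as well as vertices. Hence G1 ≅ G2.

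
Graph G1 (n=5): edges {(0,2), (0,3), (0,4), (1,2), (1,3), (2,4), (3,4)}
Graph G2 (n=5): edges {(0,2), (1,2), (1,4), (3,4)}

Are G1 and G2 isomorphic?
No, not isomorphic

The graphs are NOT isomorphic.

Degrees in G1: deg(0)=3, deg(1)=2, deg(2)=3, deg(3)=3, deg(4)=3.
Sorted degree sequence of G1: [3, 3, 3, 3, 2].
Degrees in G2: deg(0)=1, deg(1)=2, deg(2)=2, deg(3)=1, deg(4)=2.
Sorted degree sequence of G2: [2, 2, 2, 1, 1].
The (sorted) degree sequence is an isomorphism invariant, so since G1 and G2 have different degree sequences they cannot be isomorphic.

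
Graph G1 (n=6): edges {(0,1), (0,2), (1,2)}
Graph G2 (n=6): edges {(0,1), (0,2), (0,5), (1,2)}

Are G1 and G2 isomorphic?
No, not isomorphic

The graphs are NOT isomorphic.

Counting edges: G1 has 3 edge(s); G2 has 4 edge(s).
Edge count is an isomorphism invariant (a bijection on vertices induces a bijection on edges), so differing edge counts rule out isomorphism.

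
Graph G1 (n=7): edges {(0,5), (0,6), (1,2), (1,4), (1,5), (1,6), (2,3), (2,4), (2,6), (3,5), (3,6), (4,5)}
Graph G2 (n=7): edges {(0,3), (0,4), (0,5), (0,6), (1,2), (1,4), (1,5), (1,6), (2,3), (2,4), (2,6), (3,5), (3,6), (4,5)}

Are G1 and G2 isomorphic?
No, not isomorphic

The graphs are NOT isomorphic.

Counting edges: G1 has 12 edge(s); G2 has 14 edge(s).
Edge count is an isomorphism invariant (a bijection on vertices induces a bijection on edges), so differing edge counts rule out isomorphism.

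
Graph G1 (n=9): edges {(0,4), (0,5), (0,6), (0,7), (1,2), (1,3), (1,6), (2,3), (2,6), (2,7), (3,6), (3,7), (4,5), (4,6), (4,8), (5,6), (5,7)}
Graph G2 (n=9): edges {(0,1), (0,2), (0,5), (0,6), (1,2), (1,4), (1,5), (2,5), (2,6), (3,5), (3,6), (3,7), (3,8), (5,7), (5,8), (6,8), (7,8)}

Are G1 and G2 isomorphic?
Yes, isomorphic

The graphs are isomorphic.
One valid mapping φ: V(G1) → V(G2): 0→2, 1→7, 2→8, 3→3, 4→1, 5→0, 6→5, 7→6, 8→4

Verify φ preserves adjacency — for each edge of G1, its image is an edge of G2:
  (0,4) → (φ(0),φ(4)) = (1,2) ∈ E(G2) ✓
  (0,5) → (φ(0),φ(5)) = (0,2) ∈ E(G2) ✓
  (0,6) → (φ(0),φ(6)) = (2,5) ∈ E(G2) ✓
  (0,7) → (φ(0),φ(7)) = (2,6) ∈ E(G2) ✓
  (1,2) → (φ(1),φ(2)) = (7,8) ∈ E(G2) ✓
  (1,3) → (φ(1),φ(3)) = (3,7) ∈ E(G2) ✓
  (1,6) → (φ(1),φ(6)) = (5,7) ∈ E(G2) ✓
  (2,3) → (φ(2),φ(3)) = (3,8) ∈ E(G2) ✓
  (2,6) → (φ(2),φ(6)) = (5,8) ∈ E(G2) ✓
  (2,7) → (φ(2),φ(7)) = (6,8) ∈ E(G2) ✓
  (3,6) → (φ(3),φ(6)) = (3,5) ∈ E(G2) ✓
  (3,7) → (φ(3),φ(7)) = (3,6) ∈ E(G2) ✓
  (4,5) → (φ(4),φ(5)) = (0,1) ∈ E(G2) ✓
  (4,6) → (φ(4),φ(6)) = (1,5) ∈ E(G2) ✓
  (4,8) → (φ(4),φ(8)) = (1,4) ∈ E(G2) ✓
  (5,6) → (φ(5),φ(6)) = (0,5) ∈ E(G2) ✓
  (5,7) → (φ(5),φ(7)) = (0,6) ∈ E(G2) ✓
All 17 edges of G1 map to edges of G2, and |E(G1)| = |E(G2)| = 17, so φ is a bijection on edges as well as vertices. Hence G1 ≅ G2.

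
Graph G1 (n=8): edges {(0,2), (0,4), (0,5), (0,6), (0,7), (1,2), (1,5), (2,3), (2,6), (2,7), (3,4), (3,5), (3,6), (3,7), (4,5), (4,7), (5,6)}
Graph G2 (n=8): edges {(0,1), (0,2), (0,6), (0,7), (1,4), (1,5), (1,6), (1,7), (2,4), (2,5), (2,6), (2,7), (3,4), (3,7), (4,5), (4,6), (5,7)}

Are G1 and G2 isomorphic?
Yes, isomorphic

The graphs are isomorphic.
One valid mapping φ: V(G1) → V(G2): 0→2, 1→3, 2→7, 3→1, 4→6, 5→4, 6→5, 7→0

Verify φ preserves adjacency — for each edge of G1, its image is an edge of G2:
  (0,2) → (φ(0),φ(2)) = (2,7) ∈ E(G2) ✓
  (0,4) → (φ(0),φ(4)) = (2,6) ∈ E(G2) ✓
  (0,5) → (φ(0),φ(5)) = (2,4) ∈ E(G2) ✓
  (0,6) → (φ(0),φ(6)) = (2,5) ∈ E(G2) ✓
  (0,7) → (φ(0),φ(7)) = (0,2) ∈ E(G2) ✓
  (1,2) → (φ(1),φ(2)) = (3,7) ∈ E(G2) ✓
  (1,5) → (φ(1),φ(5)) = (3,4) ∈ E(G2) ✓
  (2,3) → (φ(2),φ(3)) = (1,7) ∈ E(G2) ✓
  (2,6) → (φ(2),φ(6)) = (5,7) ∈ E(G2) ✓
  (2,7) → (φ(2),φ(7)) = (0,7) ∈ E(G2) ✓
  (3,4) → (φ(3),φ(4)) = (1,6) ∈ E(G2) ✓
  (3,5) → (φ(3),φ(5)) = (1,4) ∈ E(G2) ✓
  (3,6) → (φ(3),φ(6)) = (1,5) ∈ E(G2) ✓
  (3,7) → (φ(3),φ(7)) = (0,1) ∈ E(G2) ✓
  (4,5) → (φ(4),φ(5)) = (4,6) ∈ E(G2) ✓
  (4,7) → (φ(4),φ(7)) = (0,6) ∈ E(G2) ✓
  (5,6) → (φ(5),φ(6)) = (4,5) ∈ E(G2) ✓
All 17 edges of G1 map to edges of G2, and |E(G1)| = |E(G2)| = 17, so φ is a bijection on edges as well as vertices. Hence G1 ≅ G2.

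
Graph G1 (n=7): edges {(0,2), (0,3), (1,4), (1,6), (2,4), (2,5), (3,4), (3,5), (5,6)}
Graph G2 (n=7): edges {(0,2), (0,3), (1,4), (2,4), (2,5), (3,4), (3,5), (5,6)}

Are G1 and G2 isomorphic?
No, not isomorphic

The graphs are NOT isomorphic.

Counting edges: G1 has 9 edge(s); G2 has 8 edge(s).
Edge count is an isomorphism invariant (a bijection on vertices induces a bijection on edges), so differing edge counts rule out isomorphism.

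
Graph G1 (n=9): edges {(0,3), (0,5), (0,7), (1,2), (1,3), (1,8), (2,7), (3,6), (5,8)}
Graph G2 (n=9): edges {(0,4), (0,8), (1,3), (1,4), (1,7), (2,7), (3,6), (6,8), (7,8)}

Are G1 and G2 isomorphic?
Yes, isomorphic

The graphs are isomorphic.
One valid mapping φ: V(G1) → V(G2): 0→8, 1→1, 2→4, 3→7, 4→5, 5→6, 6→2, 7→0, 8→3

Verify φ preserves adjacency — for each edge of G1, its image is an edge of G2:
  (0,3) → (φ(0),φ(3)) = (7,8) ∈ E(G2) ✓
  (0,5) → (φ(0),φ(5)) = (6,8) ∈ E(G2) ✓
  (0,7) → (φ(0),φ(7)) = (0,8) ∈ E(G2) ✓
  (1,2) → (φ(1),φ(2)) = (1,4) ∈ E(G2) ✓
  (1,3) → (φ(1),φ(3)) = (1,7) ∈ E(G2) ✓
  (1,8) → (φ(1),φ(8)) = (1,3) ∈ E(G2) ✓
  (2,7) → (φ(2),φ(7)) = (0,4) ∈ E(G2) ✓
  (3,6) → (φ(3),φ(6)) = (2,7) ∈ E(G2) ✓
  (5,8) → (φ(5),φ(8)) = (3,6) ∈ E(G2) ✓
All 9 edges of G1 map to edges of G2, and |E(G1)| = |E(G2)| = 9, so φ is a bijection on edges as well as vertices. Hence G1 ≅ G2.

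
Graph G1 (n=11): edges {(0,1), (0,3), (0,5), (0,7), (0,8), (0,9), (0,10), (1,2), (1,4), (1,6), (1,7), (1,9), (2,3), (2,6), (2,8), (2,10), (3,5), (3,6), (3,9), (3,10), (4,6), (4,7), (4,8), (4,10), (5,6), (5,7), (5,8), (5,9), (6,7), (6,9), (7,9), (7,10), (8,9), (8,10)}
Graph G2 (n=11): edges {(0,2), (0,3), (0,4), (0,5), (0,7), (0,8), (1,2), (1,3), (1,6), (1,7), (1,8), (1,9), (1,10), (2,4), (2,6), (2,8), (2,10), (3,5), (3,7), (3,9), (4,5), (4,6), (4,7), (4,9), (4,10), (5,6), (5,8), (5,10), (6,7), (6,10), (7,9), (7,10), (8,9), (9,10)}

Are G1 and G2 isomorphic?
Yes, isomorphic

The graphs are isomorphic.
One valid mapping φ: V(G1) → V(G2): 0→4, 1→9, 2→8, 3→2, 4→3, 5→6, 6→1, 7→7, 8→5, 9→10, 10→0

Verify φ preserves adjacency — for each edge of G1, its image is an edge of G2:
  (0,1) → (φ(0),φ(1)) = (4,9) ∈ E(G2) ✓
  (0,3) → (φ(0),φ(3)) = (2,4) ∈ E(G2) ✓
  (0,5) → (φ(0),φ(5)) = (4,6) ∈ E(G2) ✓
  (0,7) → (φ(0),φ(7)) = (4,7) ∈ E(G2) ✓
  (0,8) → (φ(0),φ(8)) = (4,5) ∈ E(G2) ✓
  (0,9) → (φ(0),φ(9)) = (4,10) ∈ E(G2) ✓
  (0,10) → (φ(0),φ(10)) = (0,4) ∈ E(G2) ✓
  (1,2) → (φ(1),φ(2)) = (8,9) ∈ E(G2) ✓
  (1,4) → (φ(1),φ(4)) = (3,9) ∈ E(G2) ✓
  (1,6) → (φ(1),φ(6)) = (1,9) ∈ E(G2) ✓
  (1,7) → (φ(1),φ(7)) = (7,9) ∈ E(G2) ✓
  (1,9) → (φ(1),φ(9)) = (9,10) ∈ E(G2) ✓
  (2,3) → (φ(2),φ(3)) = (2,8) ∈ E(G2) ✓
  (2,6) → (φ(2),φ(6)) = (1,8) ∈ E(G2) ✓
  (2,8) → (φ(2),φ(8)) = (5,8) ∈ E(G2) ✓
  (2,10) → (φ(2),φ(10)) = (0,8) ∈ E(G2) ✓
  (3,5) → (φ(3),φ(5)) = (2,6) ∈ E(G2) ✓
  (3,6) → (φ(3),φ(6)) = (1,2) ∈ E(G2) ✓
  (3,9) → (φ(3),φ(9)) = (2,10) ∈ E(G2) ✓
  (3,10) → (φ(3),φ(10)) = (0,2) ∈ E(G2) ✓
  (4,6) → (φ(4),φ(6)) = (1,3) ∈ E(G2) ✓
  (4,7) → (φ(4),φ(7)) = (3,7) ∈ E(G2) ✓
  (4,8) → (φ(4),φ(8)) = (3,5) ∈ E(G2) ✓
  (4,10) → (φ(4),φ(10)) = (0,3) ∈ E(G2) ✓
  (5,6) → (φ(5),φ(6)) = (1,6) ∈ E(G2) ✓
  (5,7) → (φ(5),φ(7)) = (6,7) ∈ E(G2) ✓
  (5,8) → (φ(5),φ(8)) = (5,6) ∈ E(G2) ✓
  (5,9) → (φ(5),φ(9)) = (6,10) ∈ E(G2) ✓
  (6,7) → (φ(6),φ(7)) = (1,7) ∈ E(G2) ✓
  (6,9) → (φ(6),φ(9)) = (1,10) ∈ E(G2) ✓
  (7,9) → (φ(7),φ(9)) = (7,10) ∈ E(G2) ✓
  (7,10) → (φ(7),φ(10)) = (0,7) ∈ E(G2) ✓
  (8,9) → (φ(8),φ(9)) = (5,10) ∈ E(G2) ✓
  (8,10) → (φ(8),φ(10)) = (0,5) ∈ E(G2) ✓
All 34 edges of G1 map to edges of G2, and |E(G1)| = |E(G2)| = 34, so φ is a bijection on edges as well as vertices. Hence G1 ≅ G2.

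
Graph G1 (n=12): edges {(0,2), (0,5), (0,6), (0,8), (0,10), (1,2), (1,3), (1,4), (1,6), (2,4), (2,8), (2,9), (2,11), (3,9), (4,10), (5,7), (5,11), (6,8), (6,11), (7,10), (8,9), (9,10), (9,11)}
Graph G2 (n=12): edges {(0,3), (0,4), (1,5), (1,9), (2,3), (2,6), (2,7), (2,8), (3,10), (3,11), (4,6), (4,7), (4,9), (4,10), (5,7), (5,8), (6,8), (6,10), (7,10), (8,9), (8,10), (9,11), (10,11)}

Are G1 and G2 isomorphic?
Yes, isomorphic

The graphs are isomorphic.
One valid mapping φ: V(G1) → V(G2): 0→8, 1→3, 2→10, 3→0, 4→11, 5→5, 6→2, 7→1, 8→6, 9→4, 10→9, 11→7

Verify φ preserves adjacency — for each edge of G1, its image is an edge of G2:
  (0,2) → (φ(0),φ(2)) = (8,10) ∈ E(G2) ✓
  (0,5) → (φ(0),φ(5)) = (5,8) ∈ E(G2) ✓
  (0,6) → (φ(0),φ(6)) = (2,8) ∈ E(G2) ✓
  (0,8) → (φ(0),φ(8)) = (6,8) ∈ E(G2) ✓
  (0,10) → (φ(0),φ(10)) = (8,9) ∈ E(G2) ✓
  (1,2) → (φ(1),φ(2)) = (3,10) ∈ E(G2) ✓
  (1,3) → (φ(1),φ(3)) = (0,3) ∈ E(G2) ✓
  (1,4) → (φ(1),φ(4)) = (3,11) ∈ E(G2) ✓
  (1,6) → (φ(1),φ(6)) = (2,3) ∈ E(G2) ✓
  (2,4) → (φ(2),φ(4)) = (10,11) ∈ E(G2) ✓
  (2,8) → (φ(2),φ(8)) = (6,10) ∈ E(G2) ✓
  (2,9) → (φ(2),φ(9)) = (4,10) ∈ E(G2) ✓
  (2,11) → (φ(2),φ(11)) = (7,10) ∈ E(G2) ✓
  (3,9) → (φ(3),φ(9)) = (0,4) ∈ E(G2) ✓
  (4,10) → (φ(4),φ(10)) = (9,11) ∈ E(G2) ✓
  (5,7) → (φ(5),φ(7)) = (1,5) ∈ E(G2) ✓
  (5,11) → (φ(5),φ(11)) = (5,7) ∈ E(G2) ✓
  (6,8) → (φ(6),φ(8)) = (2,6) ∈ E(G2) ✓
  (6,11) → (φ(6),φ(11)) = (2,7) ∈ E(G2) ✓
  (7,10) → (φ(7),φ(10)) = (1,9) ∈ E(G2) ✓
  (8,9) → (φ(8),φ(9)) = (4,6) ∈ E(G2) ✓
  (9,10) → (φ(9),φ(10)) = (4,9) ∈ E(G2) ✓
  (9,11) → (φ(9),φ(11)) = (4,7) ∈ E(G2) ✓
All 23 edges of G1 map to edges of G2, and |E(G1)| = |E(G2)| = 23, so φ is a bijection on edges as well as vertices. Hence G1 ≅ G2.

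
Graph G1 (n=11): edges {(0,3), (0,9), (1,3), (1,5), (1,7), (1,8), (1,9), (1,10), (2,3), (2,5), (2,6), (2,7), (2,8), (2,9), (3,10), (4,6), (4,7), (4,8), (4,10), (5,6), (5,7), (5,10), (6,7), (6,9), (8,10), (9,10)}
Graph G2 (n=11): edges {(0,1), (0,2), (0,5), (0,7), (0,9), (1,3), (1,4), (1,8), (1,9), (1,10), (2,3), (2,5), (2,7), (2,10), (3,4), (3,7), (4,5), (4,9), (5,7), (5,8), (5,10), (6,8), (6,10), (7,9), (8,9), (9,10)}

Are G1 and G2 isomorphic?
Yes, isomorphic

The graphs are isomorphic.
One valid mapping φ: V(G1) → V(G2): 0→6, 1→9, 2→5, 3→8, 4→3, 5→0, 6→2, 7→7, 8→4, 9→10, 10→1

Verify φ preserves adjacency — for each edge of G1, its image is an edge of G2:
  (0,3) → (φ(0),φ(3)) = (6,8) ∈ E(G2) ✓
  (0,9) → (φ(0),φ(9)) = (6,10) ∈ E(G2) ✓
  (1,3) → (φ(1),φ(3)) = (8,9) ∈ E(G2) ✓
  (1,5) → (φ(1),φ(5)) = (0,9) ∈ E(G2) ✓
  (1,7) → (φ(1),φ(7)) = (7,9) ∈ E(G2) ✓
  (1,8) → (φ(1),φ(8)) = (4,9) ∈ E(G2) ✓
  (1,9) → (φ(1),φ(9)) = (9,10) ∈ E(G2) ✓
  (1,10) → (φ(1),φ(10)) = (1,9) ∈ E(G2) ✓
  (2,3) → (φ(2),φ(3)) = (5,8) ∈ E(G2) ✓
  (2,5) → (φ(2),φ(5)) = (0,5) ∈ E(G2) ✓
  (2,6) → (φ(2),φ(6)) = (2,5) ∈ E(G2) ✓
  (2,7) → (φ(2),φ(7)) = (5,7) ∈ E(G2) ✓
  (2,8) → (φ(2),φ(8)) = (4,5) ∈ E(G2) ✓
  (2,9) → (φ(2),φ(9)) = (5,10) ∈ E(G2) ✓
  (3,10) → (φ(3),φ(10)) = (1,8) ∈ E(G2) ✓
  (4,6) → (φ(4),φ(6)) = (2,3) ∈ E(G2) ✓
  (4,7) → (φ(4),φ(7)) = (3,7) ∈ E(G2) ✓
  (4,8) → (φ(4),φ(8)) = (3,4) ∈ E(G2) ✓
  (4,10) → (φ(4),φ(10)) = (1,3) ∈ E(G2) ✓
  (5,6) → (φ(5),φ(6)) = (0,2) ∈ E(G2) ✓
  (5,7) → (φ(5),φ(7)) = (0,7) ∈ E(G2) ✓
  (5,10) → (φ(5),φ(10)) = (0,1) ∈ E(G2) ✓
  (6,7) → (φ(6),φ(7)) = (2,7) ∈ E(G2) ✓
  (6,9) → (φ(6),φ(9)) = (2,10) ∈ E(G2) ✓
  (8,10) → (φ(8),φ(10)) = (1,4) ∈ E(G2) ✓
  (9,10) → (φ(9),φ(10)) = (1,10) ∈ E(G2) ✓
All 26 edges of G1 map to edges of G2, and |E(G1)| = |E(G2)| = 26, so φ is a bijection on edges as well as vertices. Hence G1 ≅ G2.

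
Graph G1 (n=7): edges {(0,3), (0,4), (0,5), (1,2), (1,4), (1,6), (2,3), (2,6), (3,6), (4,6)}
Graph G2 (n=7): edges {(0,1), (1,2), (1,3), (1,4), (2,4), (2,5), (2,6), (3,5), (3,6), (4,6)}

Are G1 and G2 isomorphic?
No, not isomorphic

The graphs are NOT isomorphic.

Degrees in G1: deg(0)=3, deg(1)=3, deg(2)=3, deg(3)=3, deg(4)=3, deg(5)=1, deg(6)=4.
Sorted degree sequence of G1: [4, 3, 3, 3, 3, 3, 1].
Degrees in G2: deg(0)=1, deg(1)=4, deg(2)=4, deg(3)=3, deg(4)=3, deg(5)=2, deg(6)=3.
Sorted degree sequence of G2: [4, 4, 3, 3, 3, 2, 1].
The (sorted) degree sequence is an isomorphism invariant, so since G1 and G2 have different degree sequences they cannot be isomorphic.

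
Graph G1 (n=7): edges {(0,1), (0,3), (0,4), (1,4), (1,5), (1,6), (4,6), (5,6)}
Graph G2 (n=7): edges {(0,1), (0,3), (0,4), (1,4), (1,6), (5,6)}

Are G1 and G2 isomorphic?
No, not isomorphic

The graphs are NOT isomorphic.

Counting edges: G1 has 8 edge(s); G2 has 6 edge(s).
Edge count is an isomorphism invariant (a bijection on vertices induces a bijection on edges), so differing edge counts rule out isomorphism.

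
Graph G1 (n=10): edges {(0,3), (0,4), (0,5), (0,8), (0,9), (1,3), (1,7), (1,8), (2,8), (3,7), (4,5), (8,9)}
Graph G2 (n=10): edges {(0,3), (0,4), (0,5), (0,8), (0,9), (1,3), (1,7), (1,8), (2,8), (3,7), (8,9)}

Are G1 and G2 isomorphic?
No, not isomorphic

The graphs are NOT isomorphic.

Counting edges: G1 has 12 edge(s); G2 has 11 edge(s).
Edge count is an isomorphism invariant (a bijection on vertices induces a bijection on edges), so differing edge counts rule out isomorphism.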